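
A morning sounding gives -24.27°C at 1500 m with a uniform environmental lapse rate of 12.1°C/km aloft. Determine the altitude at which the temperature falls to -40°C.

2800 m

Height above start = (-24.27 − (-40)) / 12.1 = 1.3 km
Altitude = 1500 m + 1300 m = 2800 m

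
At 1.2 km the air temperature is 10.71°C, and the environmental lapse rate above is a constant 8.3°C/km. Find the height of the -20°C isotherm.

Height above start = (10.71 − (-20)) / 8.3 = 3.7 km
Altitude = 1200 m + 3700 m = 4900 m

4.9 km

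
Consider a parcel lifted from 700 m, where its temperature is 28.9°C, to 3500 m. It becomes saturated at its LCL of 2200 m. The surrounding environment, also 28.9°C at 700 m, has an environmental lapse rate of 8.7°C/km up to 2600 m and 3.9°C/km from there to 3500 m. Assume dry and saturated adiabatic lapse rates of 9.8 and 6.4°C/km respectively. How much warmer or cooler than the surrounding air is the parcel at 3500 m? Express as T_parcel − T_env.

Parcel:
  700–2200 m, dry: Δz = 1.5 km ⇒ ΔT = -14.7°C; T = 14.2°C
  2200–3500 m, saturated: Δz = 1.3 km ⇒ ΔT = -8.32°C; T = 5.88°C
Environment:
  700–2600 m, environment, lower layer: Δz = 1.9 km ⇒ ΔT = -16.53°C; T = 12.37°C
  2600–3500 m, environment, upper layer: Δz = 0.9 km ⇒ ΔT = -3.51°C; T = 8.86°C
T_parcel − T_env = 5.88 − 8.86 = -2.98°C

-2.98°C (parcel cooler than environment)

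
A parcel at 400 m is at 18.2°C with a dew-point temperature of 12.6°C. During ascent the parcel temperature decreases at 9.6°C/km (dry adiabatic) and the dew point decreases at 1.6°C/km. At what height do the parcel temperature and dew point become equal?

T and T_d converge at 9.6 − 1.6 = 8°C per km
Height above start = (18.2 − 12.6) / 8 = 0.7 km
LCL altitude = 400 m + 700 m = 1100 m

1100 m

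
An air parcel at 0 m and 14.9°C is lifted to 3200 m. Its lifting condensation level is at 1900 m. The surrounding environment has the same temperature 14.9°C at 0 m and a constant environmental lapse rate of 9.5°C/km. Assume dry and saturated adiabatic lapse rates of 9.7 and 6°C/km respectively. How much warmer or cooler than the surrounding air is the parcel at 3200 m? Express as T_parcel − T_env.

+4.17°C (parcel warmer than environment)

Parcel:
  0 → 1900 m (dry, 9.7°C/km): ΔT = -9.7 × 1.9 = -18.43°C → T = -3.53°C
  1900 → 3200 m (saturated, 6°C/km): ΔT = -6 × 1.3 = -7.8°C → T = -11.33°C
Environment:
  0 → 3200 m (environment, 9.5°C/km): ΔT = -9.5 × 3.2 = -30.4°C → T = -15.5°C
T_parcel − T_env = -11.33 − (-15.5) = +4.17°C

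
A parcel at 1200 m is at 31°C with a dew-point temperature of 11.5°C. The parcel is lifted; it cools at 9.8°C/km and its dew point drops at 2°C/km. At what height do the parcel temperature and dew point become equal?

3700 m

T and T_d converge at 9.8 − 2 = 7.8°C per km
Height above start = (31 − 11.5) / 7.8 = 2.5 km
LCL altitude = 1200 m + 2500 m = 3700 m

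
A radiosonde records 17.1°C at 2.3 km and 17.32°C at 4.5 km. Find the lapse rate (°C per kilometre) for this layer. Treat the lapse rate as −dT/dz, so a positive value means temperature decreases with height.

-0.1°C/km

Γ = −ΔT/Δz = (17.1 − 17.32) / (4500 − 2300) m
  = -0.22°C / 2.2 km = -0.1°C/km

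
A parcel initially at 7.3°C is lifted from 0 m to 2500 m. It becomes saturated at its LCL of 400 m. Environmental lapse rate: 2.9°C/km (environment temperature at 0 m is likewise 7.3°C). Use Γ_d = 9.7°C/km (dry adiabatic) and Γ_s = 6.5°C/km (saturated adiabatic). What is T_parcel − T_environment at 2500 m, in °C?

Parcel:
  From 0 m to 400 m (dry): cools by 9.7 × 0.4 = 3.88°C, giving 3.42°C.
  From 400 m to 2500 m (saturated): cools by 6.5 × 2.1 = 13.65°C, giving -10.23°C.
Environment:
  From 0 m to 2500 m (environment): cools by 2.9 × 2.5 = 7.25°C, giving 0.05°C.
T_parcel − T_env = -10.23 − 0.05 = -10.28°C

-10.28°C (parcel cooler than environment)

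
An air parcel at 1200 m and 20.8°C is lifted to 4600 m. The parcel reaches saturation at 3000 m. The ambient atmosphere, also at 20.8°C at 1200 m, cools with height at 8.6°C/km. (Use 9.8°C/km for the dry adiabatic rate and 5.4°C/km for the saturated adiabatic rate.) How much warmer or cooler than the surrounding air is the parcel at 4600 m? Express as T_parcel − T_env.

+2.96°C (parcel warmer than environment)

Parcel:
  From 1200 m to 3000 m (dry): cools by 9.8 × 1.8 = 17.64°C, giving 3.16°C.
  From 3000 m to 4600 m (saturated): cools by 5.4 × 1.6 = 8.64°C, giving -5.48°C.
Environment:
  From 1200 m to 4600 m (environment): cools by 8.6 × 3.4 = 29.24°C, giving -8.44°C.
T_parcel − T_env = -5.48 − (-8.44) = +2.96°C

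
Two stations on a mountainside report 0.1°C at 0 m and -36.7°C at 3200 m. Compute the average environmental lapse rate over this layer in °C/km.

Γ = −ΔT/Δz = (0.1 − (-36.7)) / (3200 − 0) m
  = 36.8°C / 3.2 km = 11.5°C/km

11.5°C/km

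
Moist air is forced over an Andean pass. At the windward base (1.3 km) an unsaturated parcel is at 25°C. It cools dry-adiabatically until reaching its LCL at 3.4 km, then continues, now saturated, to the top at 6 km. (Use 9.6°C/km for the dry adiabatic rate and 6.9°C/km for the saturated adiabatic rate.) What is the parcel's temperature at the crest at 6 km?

1300 → 3400 m (dry, 9.6°C/km): ΔT = -9.6 × 2.1 = -20.16°C → T = 4.84°C
3400 → 6000 m (saturated, 6.9°C/km): ΔT = -6.9 × 2.6 = -17.94°C → T = -13.1°C

-13.1°C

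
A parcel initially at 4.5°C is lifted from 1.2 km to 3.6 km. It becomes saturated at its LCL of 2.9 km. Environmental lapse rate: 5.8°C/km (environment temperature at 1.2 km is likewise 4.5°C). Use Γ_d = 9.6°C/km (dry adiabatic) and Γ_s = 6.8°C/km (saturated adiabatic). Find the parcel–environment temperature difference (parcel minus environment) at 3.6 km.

Parcel:
  Dry to 2900 m: -9.6 × 1.7 km = -16.32°C, so T = -11.82°C.
  Saturated to 3600 m: -6.8 × 0.7 km = -4.76°C, so T = -16.58°C.
Environment:
  Environment to 3600 m: -5.8 × 2.4 km = -13.92°C, so T = -9.42°C.
T_parcel − T_env = -16.58 − (-9.42) = -7.16°C

-7.16°C (parcel cooler than environment)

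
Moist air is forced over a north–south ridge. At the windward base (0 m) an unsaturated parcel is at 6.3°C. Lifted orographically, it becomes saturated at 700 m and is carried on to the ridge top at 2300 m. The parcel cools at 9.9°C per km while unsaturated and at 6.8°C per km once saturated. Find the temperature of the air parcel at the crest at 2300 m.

From 0 m to 700 m (dry): cools by 9.9 × 0.7 = 6.93°C, giving -0.63°C.
From 700 m to 2300 m (saturated): cools by 6.8 × 1.6 = 10.88°C, giving -11.51°C.

-11.51°C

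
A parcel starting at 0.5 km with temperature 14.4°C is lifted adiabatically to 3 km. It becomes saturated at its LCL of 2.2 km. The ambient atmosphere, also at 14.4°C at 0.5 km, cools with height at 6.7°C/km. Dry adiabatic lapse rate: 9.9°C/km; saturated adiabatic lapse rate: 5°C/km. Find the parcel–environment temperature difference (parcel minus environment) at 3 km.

Parcel:
  500 → 2200 m (dry, 9.9°C/km): ΔT = -9.9 × 1.7 = -16.83°C → T = -2.43°C
  2200 → 3000 m (saturated, 5°C/km): ΔT = -5 × 0.8 = -4°C → T = -6.43°C
Environment:
  500 → 3000 m (environment, 6.7°C/km): ΔT = -6.7 × 2.5 = -16.75°C → T = -2.35°C
T_parcel − T_env = -6.43 − (-2.35) = -4.08°C

-4.08°C (parcel cooler than environment)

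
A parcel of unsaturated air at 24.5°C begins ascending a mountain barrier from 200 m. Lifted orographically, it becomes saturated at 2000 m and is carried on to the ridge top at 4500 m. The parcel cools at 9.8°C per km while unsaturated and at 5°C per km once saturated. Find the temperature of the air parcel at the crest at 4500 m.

From 200 m to 2000 m (dry): cools by 9.8 × 1.8 = 17.64°C, giving 6.86°C.
From 2000 m to 4500 m (saturated): cools by 5 × 2.5 = 12.5°C, giving -5.64°C.

-5.64°C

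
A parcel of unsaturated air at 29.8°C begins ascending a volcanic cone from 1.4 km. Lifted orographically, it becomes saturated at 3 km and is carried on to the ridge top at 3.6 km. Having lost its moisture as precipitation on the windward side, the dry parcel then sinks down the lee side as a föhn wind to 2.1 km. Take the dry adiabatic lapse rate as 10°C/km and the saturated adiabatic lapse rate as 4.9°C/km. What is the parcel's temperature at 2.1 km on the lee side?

From 1400 m to 3000 m (dry): cools by 10 × 1.6 = 16°C, giving 13.8°C.
From 3000 m to 3600 m (saturated): cools by 4.9 × 0.6 = 2.94°C, giving 10.86°C.
From 3600 m to 2100 m (dry descent): warms by 10 × 1.5 = 15°C, giving 25.86°C.

25.86°C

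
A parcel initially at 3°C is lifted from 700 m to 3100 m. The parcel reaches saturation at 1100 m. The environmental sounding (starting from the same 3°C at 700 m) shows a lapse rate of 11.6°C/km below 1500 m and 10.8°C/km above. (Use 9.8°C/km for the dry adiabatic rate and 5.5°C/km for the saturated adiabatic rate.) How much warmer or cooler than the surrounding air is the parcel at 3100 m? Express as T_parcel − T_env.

Parcel:
  Dry to 1100 m: -9.8 × 0.4 km = -3.92°C, so T = -0.92°C.
  Saturated to 3100 m: -5.5 × 2 km = -11°C, so T = -11.92°C.
Environment:
  Environment, lower layer to 1500 m: -11.6 × 0.8 km = -9.28°C, so T = -6.28°C.
  Environment, upper layer to 3100 m: -10.8 × 1.6 km = -17.28°C, so T = -23.56°C.
T_parcel − T_env = -11.92 − (-23.56) = +11.64°C

+11.64°C (parcel warmer than environment)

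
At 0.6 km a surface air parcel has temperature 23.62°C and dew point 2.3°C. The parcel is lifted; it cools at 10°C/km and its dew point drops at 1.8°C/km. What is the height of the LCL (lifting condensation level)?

3.2 km

T and T_d converge at 10 − 1.8 = 8.2°C per km
Height above start = (23.62 − 2.3) / 8.2 = 2.6 km
LCL altitude = 600 m + 2600 m = 3200 m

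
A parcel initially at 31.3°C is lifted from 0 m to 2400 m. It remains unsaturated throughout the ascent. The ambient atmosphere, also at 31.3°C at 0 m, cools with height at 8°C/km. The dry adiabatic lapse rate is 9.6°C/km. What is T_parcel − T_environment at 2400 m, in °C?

-3.84°C (parcel cooler than environment)

Parcel:
  0–2400 m, dry: Δz = 2.4 km ⇒ ΔT = -23.04°C; T = 8.26°C
Environment:
  0–2400 m, environment: Δz = 2.4 km ⇒ ΔT = -19.2°C; T = 12.1°C
T_parcel − T_env = 8.26 − 12.1 = -3.84°C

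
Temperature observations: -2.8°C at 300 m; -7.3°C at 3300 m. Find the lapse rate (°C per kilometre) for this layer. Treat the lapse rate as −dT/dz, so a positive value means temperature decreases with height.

Γ = −ΔT/Δz = (-2.8 − (-7.3)) / (3300 − 300) m
  = 4.5°C / 3 km = 1.5°C/km

1.5°C/km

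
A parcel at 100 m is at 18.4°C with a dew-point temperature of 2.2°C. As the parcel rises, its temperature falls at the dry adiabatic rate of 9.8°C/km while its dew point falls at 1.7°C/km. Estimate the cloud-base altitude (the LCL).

T and T_d converge at 9.8 − 1.7 = 8.1°C per km
Height above start = (18.4 − 2.2) / 8.1 = 2 km
LCL altitude = 100 m + 2000 m = 2100 m

2100 m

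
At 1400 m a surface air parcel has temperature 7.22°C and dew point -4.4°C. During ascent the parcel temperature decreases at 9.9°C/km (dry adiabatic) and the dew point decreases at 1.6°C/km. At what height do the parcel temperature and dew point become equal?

T and T_d converge at 9.9 − 1.6 = 8.3°C per km
Height above start = (7.22 − (-4.4)) / 8.3 = 1.4 km
LCL altitude = 1400 m + 1400 m = 2800 m

2800 m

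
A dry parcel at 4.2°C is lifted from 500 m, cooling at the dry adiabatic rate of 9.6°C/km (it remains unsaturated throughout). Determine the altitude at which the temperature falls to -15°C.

Height above start = (4.2 − (-15)) / 9.6 = 2 km
Altitude = 500 m + 2000 m = 2500 m

2500 m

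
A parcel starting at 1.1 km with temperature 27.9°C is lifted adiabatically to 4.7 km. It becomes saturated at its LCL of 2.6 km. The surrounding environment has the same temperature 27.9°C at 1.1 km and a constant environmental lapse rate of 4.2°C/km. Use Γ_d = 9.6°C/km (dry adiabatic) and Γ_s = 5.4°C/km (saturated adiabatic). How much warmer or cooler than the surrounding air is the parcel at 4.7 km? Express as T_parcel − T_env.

-10.62°C (parcel cooler than environment)

Parcel:
  Dry to 2600 m: -9.6 × 1.5 km = -14.4°C, so T = 13.5°C.
  Saturated to 4700 m: -5.4 × 2.1 km = -11.34°C, so T = 2.16°C.
Environment:
  Environment to 4700 m: -4.2 × 3.6 km = -15.12°C, so T = 12.78°C.
T_parcel − T_env = 2.16 − 12.78 = -10.62°C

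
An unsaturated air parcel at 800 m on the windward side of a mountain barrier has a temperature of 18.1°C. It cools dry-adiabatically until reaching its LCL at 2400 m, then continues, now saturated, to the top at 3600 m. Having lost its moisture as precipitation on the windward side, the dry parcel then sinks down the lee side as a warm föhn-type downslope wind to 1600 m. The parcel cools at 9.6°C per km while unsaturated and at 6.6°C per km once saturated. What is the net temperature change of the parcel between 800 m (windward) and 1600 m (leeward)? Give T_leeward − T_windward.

From 800 m to 2400 m (dry): cools by 9.6 × 1.6 = 15.36°C, giving 2.74°C.
From 2400 m to 3600 m (saturated): cools by 6.6 × 1.2 = 7.92°C, giving -5.18°C.
From 3600 m to 1600 m (dry descent): warms by 9.6 × 2 = 19.2°C, giving 14.02°C.
Net change vs windward start: 14.02 − 18.1 = -4.08°C

-4.08°C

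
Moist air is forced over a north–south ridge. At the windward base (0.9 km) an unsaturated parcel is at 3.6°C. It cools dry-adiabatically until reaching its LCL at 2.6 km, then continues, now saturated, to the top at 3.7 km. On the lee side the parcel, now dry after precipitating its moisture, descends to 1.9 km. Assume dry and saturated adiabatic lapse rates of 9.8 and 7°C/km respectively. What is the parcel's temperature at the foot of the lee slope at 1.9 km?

Dry to 2600 m: -9.8 × 1.7 km = -16.66°C, so T = -13.06°C.
Saturated to 3700 m: -7 × 1.1 km = -7.7°C, so T = -20.76°C.
Dry descent to 1900 m: +9.8 × 1.8 km = +17.64°C, so T = -3.12°C.

-3.12°C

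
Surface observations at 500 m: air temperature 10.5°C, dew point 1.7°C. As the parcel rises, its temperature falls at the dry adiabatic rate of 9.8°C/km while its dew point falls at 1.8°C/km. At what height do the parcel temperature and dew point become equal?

T and T_d converge at 9.8 − 1.8 = 8°C per km
Height above start = (10.5 − 1.7) / 8 = 1.1 km
LCL altitude = 500 m + 1100 m = 1600 m

1600 m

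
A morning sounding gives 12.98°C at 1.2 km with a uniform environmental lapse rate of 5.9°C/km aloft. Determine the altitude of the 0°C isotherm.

3.4 km

Height above start = (12.98 − 0) / 5.9 = 2.2 km
Altitude = 1200 m + 2200 m = 3400 m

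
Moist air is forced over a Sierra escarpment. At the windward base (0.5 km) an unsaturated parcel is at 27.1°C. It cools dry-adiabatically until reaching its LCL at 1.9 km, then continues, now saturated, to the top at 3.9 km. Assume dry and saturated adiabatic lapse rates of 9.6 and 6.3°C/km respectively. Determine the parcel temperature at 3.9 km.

1.06°C

500 → 1900 m (dry, 9.6°C/km): ΔT = -9.6 × 1.4 = -13.44°C → T = 13.66°C
1900 → 3900 m (saturated, 6.3°C/km): ΔT = -6.3 × 2 = -12.6°C → T = 1.06°C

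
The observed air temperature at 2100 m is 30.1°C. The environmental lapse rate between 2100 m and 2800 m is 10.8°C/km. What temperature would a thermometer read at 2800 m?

From 2100 m to 2800 m (environmental): cools by 10.8 × 0.7 = 7.56°C, giving 22.54°C.

22.54°C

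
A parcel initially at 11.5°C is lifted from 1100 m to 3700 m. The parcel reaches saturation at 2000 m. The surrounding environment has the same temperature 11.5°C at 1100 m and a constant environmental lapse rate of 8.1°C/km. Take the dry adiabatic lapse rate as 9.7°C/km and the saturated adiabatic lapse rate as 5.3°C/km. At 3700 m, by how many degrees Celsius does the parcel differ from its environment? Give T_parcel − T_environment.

+3.32°C (parcel warmer than environment)

Parcel:
  1100–2000 m, dry: Δz = 0.9 km ⇒ ΔT = -8.73°C; T = 2.77°C
  2000–3700 m, saturated: Δz = 1.7 km ⇒ ΔT = -9.01°C; T = -6.24°C
Environment:
  1100–3700 m, environment: Δz = 2.6 km ⇒ ΔT = -21.06°C; T = -9.56°C
T_parcel − T_env = -6.24 − (-9.56) = +3.32°C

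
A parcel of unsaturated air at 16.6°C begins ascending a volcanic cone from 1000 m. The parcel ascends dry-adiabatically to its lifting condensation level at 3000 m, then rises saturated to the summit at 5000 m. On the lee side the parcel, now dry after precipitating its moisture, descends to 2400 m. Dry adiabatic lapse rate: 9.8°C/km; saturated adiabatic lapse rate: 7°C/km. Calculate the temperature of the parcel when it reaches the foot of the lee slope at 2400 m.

8.48°C

1000–3000 m, dry: Δz = 2 km ⇒ ΔT = -19.6°C; T = -3°C
3000–5000 m, saturated: Δz = 2 km ⇒ ΔT = -14°C; T = -17°C
5000–2400 m, dry descent: Δz = 2.6 km ⇒ ΔT = +25.48°C; T = 8.48°C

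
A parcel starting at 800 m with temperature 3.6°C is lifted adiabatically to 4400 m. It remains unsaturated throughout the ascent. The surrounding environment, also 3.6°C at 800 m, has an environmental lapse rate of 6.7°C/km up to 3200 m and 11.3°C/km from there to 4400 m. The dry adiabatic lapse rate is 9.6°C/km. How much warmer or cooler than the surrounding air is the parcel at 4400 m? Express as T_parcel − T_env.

Parcel:
  Dry to 4400 m: -9.6 × 3.6 km = -34.56°C, so T = -30.96°C.
Environment:
  Environment, lower layer to 3200 m: -6.7 × 2.4 km = -16.08°C, so T = -12.48°C.
  Environment, upper layer to 4400 m: -11.3 × 1.2 km = -13.56°C, so T = -26.04°C.
T_parcel − T_env = -30.96 − (-26.04) = -4.92°C

-4.92°C (parcel cooler than environment)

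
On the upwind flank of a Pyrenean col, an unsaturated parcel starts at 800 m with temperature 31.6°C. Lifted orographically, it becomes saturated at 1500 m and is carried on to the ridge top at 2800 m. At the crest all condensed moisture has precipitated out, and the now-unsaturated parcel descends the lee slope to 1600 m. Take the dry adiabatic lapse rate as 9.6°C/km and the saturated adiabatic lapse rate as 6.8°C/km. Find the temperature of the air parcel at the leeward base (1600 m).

27.56°C

800 → 1500 m (dry, 9.6°C/km): ΔT = -9.6 × 0.7 = -6.72°C → T = 24.88°C
1500 → 2800 m (saturated, 6.8°C/km): ΔT = -6.8 × 1.3 = -8.84°C → T = 16.04°C
2800 → 1600 m (dry descent, 9.6°C/km): ΔT = +9.6 × 1.2 = +11.52°C → T = 27.56°C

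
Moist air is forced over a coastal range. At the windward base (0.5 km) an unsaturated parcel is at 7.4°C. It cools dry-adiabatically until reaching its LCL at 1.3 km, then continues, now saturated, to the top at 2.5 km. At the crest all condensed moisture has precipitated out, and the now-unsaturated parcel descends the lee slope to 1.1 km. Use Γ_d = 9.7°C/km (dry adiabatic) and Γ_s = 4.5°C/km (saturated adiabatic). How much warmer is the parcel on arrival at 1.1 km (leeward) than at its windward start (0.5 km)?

From 500 m to 1300 m (dry): cools by 9.7 × 0.8 = 7.76°C, giving -0.36°C.
From 1300 m to 2500 m (saturated): cools by 4.5 × 1.2 = 5.4°C, giving -5.76°C.
From 2500 m to 1100 m (dry descent): warms by 9.7 × 1.4 = 13.58°C, giving 7.82°C.
Net change vs windward start: 7.82 − 7.4 = +0.42°C

+0.42°C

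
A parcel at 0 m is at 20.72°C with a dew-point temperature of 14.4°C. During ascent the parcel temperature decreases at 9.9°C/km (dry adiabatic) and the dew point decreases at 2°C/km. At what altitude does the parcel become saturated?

T and T_d converge at 9.9 − 2 = 7.9°C per km
Height above start = (20.72 − 14.4) / 7.9 = 0.8 km
LCL altitude = 0 m + 800 m = 800 m

800 m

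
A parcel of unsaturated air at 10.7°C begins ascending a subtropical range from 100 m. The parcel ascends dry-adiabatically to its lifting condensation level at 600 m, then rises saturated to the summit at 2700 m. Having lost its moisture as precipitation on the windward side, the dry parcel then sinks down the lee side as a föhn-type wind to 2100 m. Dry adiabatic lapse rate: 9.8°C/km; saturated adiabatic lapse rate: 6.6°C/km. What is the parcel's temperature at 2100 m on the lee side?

-2.18°C

Dry to 600 m: -9.8 × 0.5 km = -4.9°C, so T = 5.8°C.
Saturated to 2700 m: -6.6 × 2.1 km = -13.86°C, so T = -8.06°C.
Dry descent to 2100 m: +9.8 × 0.6 km = +5.88°C, so T = -2.18°C.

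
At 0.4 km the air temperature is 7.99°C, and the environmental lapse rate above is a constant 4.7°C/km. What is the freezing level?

2.1 km

Height above start = (7.99 − 0) / 4.7 = 1.7 km
Altitude = 400 m + 1700 m = 2100 m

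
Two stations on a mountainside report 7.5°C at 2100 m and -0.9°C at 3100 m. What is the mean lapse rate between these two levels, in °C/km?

8.4°C/km

Γ = −ΔT/Δz = (7.5 − (-0.9)) / (3100 − 2100) m
  = 8.4°C / 1 km = 8.4°C/km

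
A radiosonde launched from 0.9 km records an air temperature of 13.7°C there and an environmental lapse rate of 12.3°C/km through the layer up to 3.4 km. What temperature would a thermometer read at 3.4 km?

900–3400 m, environmental: Δz = 2.5 km ⇒ ΔT = -30.75°C; T = -17.05°C

-17.05°C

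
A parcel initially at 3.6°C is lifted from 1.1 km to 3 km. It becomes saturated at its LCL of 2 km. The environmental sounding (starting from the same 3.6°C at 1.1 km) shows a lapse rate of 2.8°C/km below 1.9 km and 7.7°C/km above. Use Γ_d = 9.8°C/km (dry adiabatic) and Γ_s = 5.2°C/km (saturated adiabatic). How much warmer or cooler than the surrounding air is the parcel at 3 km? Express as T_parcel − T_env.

Parcel:
  Dry to 2000 m: -9.8 × 0.9 km = -8.82°C, so T = -5.22°C.
  Saturated to 3000 m: -5.2 × 1 km = -5.2°C, so T = -10.42°C.
Environment:
  Environment, lower layer to 1900 m: -2.8 × 0.8 km = -2.24°C, so T = 1.36°C.
  Environment, upper layer to 3000 m: -7.7 × 1.1 km = -8.47°C, so T = -7.11°C.
T_parcel − T_env = -10.42 − (-7.11) = -3.31°C

-3.31°C (parcel cooler than environment)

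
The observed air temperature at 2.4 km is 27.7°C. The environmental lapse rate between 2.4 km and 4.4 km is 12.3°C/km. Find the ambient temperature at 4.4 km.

From 2400 m to 4400 m (environmental): cools by 12.3 × 2 = 24.6°C, giving 3.1°C.

3.1°C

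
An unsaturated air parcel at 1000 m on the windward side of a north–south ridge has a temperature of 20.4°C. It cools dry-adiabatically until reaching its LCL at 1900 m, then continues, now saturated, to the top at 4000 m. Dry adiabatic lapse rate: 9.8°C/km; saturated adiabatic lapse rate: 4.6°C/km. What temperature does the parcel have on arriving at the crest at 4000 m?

1.92°C

1000–1900 m, dry: Δz = 0.9 km ⇒ ΔT = -8.82°C; T = 11.58°C
1900–4000 m, saturated: Δz = 2.1 km ⇒ ΔT = -9.66°C; T = 1.92°C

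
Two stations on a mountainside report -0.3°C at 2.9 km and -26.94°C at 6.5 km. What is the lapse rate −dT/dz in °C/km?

7.4°C/km

Γ = −ΔT/Δz = (-0.3 − (-26.94)) / (6500 − 2900) m
  = 26.64°C / 3.6 km = 7.4°C/km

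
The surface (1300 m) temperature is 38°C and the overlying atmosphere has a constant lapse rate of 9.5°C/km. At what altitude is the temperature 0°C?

Height above start = (38 − 0) / 9.5 = 4 km
Altitude = 1300 m + 4000 m = 5300 m

5300 m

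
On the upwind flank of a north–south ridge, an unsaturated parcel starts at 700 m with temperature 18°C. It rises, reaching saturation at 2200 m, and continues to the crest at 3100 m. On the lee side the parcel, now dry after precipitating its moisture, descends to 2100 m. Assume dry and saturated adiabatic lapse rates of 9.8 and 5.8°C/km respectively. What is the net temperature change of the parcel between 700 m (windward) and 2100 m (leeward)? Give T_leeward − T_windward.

-10.12°C

Dry to 2200 m: -9.8 × 1.5 km = -14.7°C, so T = 3.3°C.
Saturated to 3100 m: -5.8 × 0.9 km = -5.22°C, so T = -1.92°C.
Dry descent to 2100 m: +9.8 × 1 km = +9.8°C, so T = 7.88°C.
Net change vs windward start: 7.88 − 18 = -10.12°C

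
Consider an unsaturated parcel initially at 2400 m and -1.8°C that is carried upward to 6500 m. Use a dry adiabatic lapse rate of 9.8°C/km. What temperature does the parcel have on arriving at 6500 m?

-41.98°C

From 2400 m to 6500 m (dry adiabatic): cools by 9.8 × 4.1 = 40.18°C, giving -41.98°C.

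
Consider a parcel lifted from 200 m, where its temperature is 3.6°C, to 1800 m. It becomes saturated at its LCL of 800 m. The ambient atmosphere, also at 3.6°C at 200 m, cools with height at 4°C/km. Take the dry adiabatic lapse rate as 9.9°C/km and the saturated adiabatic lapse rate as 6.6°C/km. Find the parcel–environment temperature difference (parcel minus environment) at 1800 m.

-6.14°C (parcel cooler than environment)

Parcel:
  Dry to 800 m: -9.9 × 0.6 km = -5.94°C, so T = -2.34°C.
  Saturated to 1800 m: -6.6 × 1 km = -6.6°C, so T = -8.94°C.
Environment:
  Environment to 1800 m: -4 × 1.6 km = -6.4°C, so T = -2.8°C.
T_parcel − T_env = -8.94 − (-2.8) = -6.14°C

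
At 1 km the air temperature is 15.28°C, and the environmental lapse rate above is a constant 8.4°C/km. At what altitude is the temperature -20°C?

Height above start = (15.28 − (-20)) / 8.4 = 4.2 km
Altitude = 1000 m + 4200 m = 5200 m

5.2 km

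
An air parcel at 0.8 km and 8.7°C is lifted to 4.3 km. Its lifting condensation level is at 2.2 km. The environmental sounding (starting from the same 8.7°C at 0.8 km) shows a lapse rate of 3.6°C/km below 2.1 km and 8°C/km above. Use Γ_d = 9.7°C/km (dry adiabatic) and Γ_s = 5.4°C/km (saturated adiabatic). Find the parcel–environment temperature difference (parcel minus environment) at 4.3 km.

Parcel:
  800–2200 m, dry: Δz = 1.4 km ⇒ ΔT = -13.58°C; T = -4.88°C
  2200–4300 m, saturated: Δz = 2.1 km ⇒ ΔT = -11.34°C; T = -16.22°C
Environment:
  800–2100 m, environment, lower layer: Δz = 1.3 km ⇒ ΔT = -4.68°C; T = 4.02°C
  2100–4300 m, environment, upper layer: Δz = 2.2 km ⇒ ΔT = -17.6°C; T = -13.58°C
T_parcel − T_env = -16.22 − (-13.58) = -2.64°C

-2.64°C (parcel cooler than environment)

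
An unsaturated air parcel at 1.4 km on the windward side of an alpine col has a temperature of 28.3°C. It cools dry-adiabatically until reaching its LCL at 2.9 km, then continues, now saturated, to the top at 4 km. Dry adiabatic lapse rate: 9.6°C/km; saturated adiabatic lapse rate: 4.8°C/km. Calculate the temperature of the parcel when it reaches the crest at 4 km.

8.62°C

Dry to 2900 m: -9.6 × 1.5 km = -14.4°C, so T = 13.9°C.
Saturated to 4000 m: -4.8 × 1.1 km = -5.28°C, so T = 8.62°C.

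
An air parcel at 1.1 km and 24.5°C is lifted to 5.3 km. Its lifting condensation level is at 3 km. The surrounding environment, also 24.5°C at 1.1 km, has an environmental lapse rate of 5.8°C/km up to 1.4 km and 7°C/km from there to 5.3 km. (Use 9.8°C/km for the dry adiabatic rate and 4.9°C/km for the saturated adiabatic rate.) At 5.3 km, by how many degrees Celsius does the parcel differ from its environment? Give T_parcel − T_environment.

-0.85°C (parcel cooler than environment)

Parcel:
  Dry to 3000 m: -9.8 × 1.9 km = -18.62°C, so T = 5.88°C.
  Saturated to 5300 m: -4.9 × 2.3 km = -11.27°C, so T = -5.39°C.
Environment:
  Environment, lower layer to 1400 m: -5.8 × 0.3 km = -1.74°C, so T = 22.76°C.
  Environment, upper layer to 5300 m: -7 × 3.9 km = -27.3°C, so T = -4.54°C.
T_parcel − T_env = -5.39 − (-4.54) = -0.85°C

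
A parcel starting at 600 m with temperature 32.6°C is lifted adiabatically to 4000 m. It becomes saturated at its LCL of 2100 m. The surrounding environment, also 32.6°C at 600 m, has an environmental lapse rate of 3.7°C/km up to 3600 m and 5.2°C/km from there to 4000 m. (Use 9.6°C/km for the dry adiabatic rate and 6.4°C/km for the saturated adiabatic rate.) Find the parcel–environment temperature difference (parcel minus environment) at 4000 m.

Parcel:
  From 600 m to 2100 m (dry): cools by 9.6 × 1.5 = 14.4°C, giving 18.2°C.
  From 2100 m to 4000 m (saturated): cools by 6.4 × 1.9 = 12.16°C, giving 6.04°C.
Environment:
  From 600 m to 3600 m (environment, lower layer): cools by 3.7 × 3 = 11.1°C, giving 21.5°C.
  From 3600 m to 4000 m (environment, upper layer): cools by 5.2 × 0.4 = 2.08°C, giving 19.42°C.
T_parcel − T_env = 6.04 − 19.42 = -13.38°C

-13.38°C (parcel cooler than environment)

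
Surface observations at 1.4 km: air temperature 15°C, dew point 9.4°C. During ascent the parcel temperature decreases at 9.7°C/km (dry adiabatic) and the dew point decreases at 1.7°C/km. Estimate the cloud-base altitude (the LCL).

2.1 km

T and T_d converge at 9.7 − 1.7 = 8°C per km
Height above start = (15 − 9.4) / 8 = 0.7 km
LCL altitude = 1400 m + 700 m = 2100 m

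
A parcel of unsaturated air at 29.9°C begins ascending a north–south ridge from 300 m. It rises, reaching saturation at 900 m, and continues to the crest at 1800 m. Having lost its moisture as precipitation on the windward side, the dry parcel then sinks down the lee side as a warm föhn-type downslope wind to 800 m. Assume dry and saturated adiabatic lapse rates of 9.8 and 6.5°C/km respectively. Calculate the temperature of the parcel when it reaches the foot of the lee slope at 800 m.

300–900 m, dry: Δz = 0.6 km ⇒ ΔT = -5.88°C; T = 24.02°C
900–1800 m, saturated: Δz = 0.9 km ⇒ ΔT = -5.85°C; T = 18.17°C
1800–800 m, dry descent: Δz = 1 km ⇒ ΔT = +9.8°C; T = 27.97°C

27.97°C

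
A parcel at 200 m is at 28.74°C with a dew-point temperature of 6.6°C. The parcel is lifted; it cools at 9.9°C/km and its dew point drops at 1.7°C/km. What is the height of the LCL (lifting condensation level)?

T and T_d converge at 9.9 − 1.7 = 8.2°C per km
Height above start = (28.74 − 6.6) / 8.2 = 2.7 km
LCL altitude = 200 m + 2700 m = 2900 m

2900 m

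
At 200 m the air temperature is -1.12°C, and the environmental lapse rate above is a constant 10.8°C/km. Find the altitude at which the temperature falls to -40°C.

3800 m

Height above start = (-1.12 − (-40)) / 10.8 = 3.6 km
Altitude = 200 m + 3600 m = 3800 m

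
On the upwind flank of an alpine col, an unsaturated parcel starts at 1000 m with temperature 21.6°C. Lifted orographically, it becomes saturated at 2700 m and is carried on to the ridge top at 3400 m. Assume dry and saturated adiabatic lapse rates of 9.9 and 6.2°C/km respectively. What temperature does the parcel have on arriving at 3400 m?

0.43°C

1000 → 2700 m (dry, 9.9°C/km): ΔT = -9.9 × 1.7 = -16.83°C → T = 4.77°C
2700 → 3400 m (saturated, 6.2°C/km): ΔT = -6.2 × 0.7 = -4.34°C → T = 0.43°C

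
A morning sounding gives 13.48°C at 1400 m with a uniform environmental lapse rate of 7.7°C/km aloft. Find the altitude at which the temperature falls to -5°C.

Height above start = (13.48 − (-5)) / 7.7 = 2.4 km
Altitude = 1400 m + 2400 m = 3800 m

3800 m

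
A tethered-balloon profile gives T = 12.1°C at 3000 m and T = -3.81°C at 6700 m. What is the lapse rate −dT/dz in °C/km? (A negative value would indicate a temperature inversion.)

4.3°C/km

Γ = −ΔT/Δz = (12.1 − (-3.81)) / (6700 − 3000) m
  = 15.91°C / 3.7 km = 4.3°C/km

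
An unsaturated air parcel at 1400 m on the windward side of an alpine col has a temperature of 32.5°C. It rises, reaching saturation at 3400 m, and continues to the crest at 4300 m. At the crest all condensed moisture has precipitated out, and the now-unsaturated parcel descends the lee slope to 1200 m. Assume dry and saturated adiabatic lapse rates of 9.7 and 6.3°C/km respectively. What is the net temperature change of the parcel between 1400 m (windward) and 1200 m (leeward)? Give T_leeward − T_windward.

1400 → 3400 m (dry, 9.7°C/km): ΔT = -9.7 × 2 = -19.4°C → T = 13.1°C
3400 → 4300 m (saturated, 6.3°C/km): ΔT = -6.3 × 0.9 = -5.67°C → T = 7.43°C
4300 → 1200 m (dry descent, 9.7°C/km): ΔT = +9.7 × 3.1 = +30.07°C → T = 37.5°C
Net change vs windward start: 37.5 − 32.5 = +5°C

+5°C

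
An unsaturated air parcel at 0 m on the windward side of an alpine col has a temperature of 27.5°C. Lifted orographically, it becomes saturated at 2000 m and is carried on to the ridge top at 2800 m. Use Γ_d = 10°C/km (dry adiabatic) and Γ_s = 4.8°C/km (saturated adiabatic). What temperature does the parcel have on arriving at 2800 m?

0 → 2000 m (dry, 10°C/km): ΔT = -10 × 2 = -20°C → T = 7.5°C
2000 → 2800 m (saturated, 4.8°C/km): ΔT = -4.8 × 0.8 = -3.84°C → T = 3.66°C

3.66°C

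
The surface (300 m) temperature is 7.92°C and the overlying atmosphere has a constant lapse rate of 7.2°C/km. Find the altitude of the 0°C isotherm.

Height above start = (7.92 − 0) / 7.2 = 1.1 km
Altitude = 300 m + 1100 m = 1400 m

1400 m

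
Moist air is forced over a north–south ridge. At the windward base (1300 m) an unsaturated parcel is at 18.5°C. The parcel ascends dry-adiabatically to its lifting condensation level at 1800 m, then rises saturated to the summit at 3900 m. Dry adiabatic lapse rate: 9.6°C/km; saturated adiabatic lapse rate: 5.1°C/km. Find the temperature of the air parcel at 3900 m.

1300 → 1800 m (dry, 9.6°C/km): ΔT = -9.6 × 0.5 = -4.8°C → T = 13.7°C
1800 → 3900 m (saturated, 5.1°C/km): ΔT = -5.1 × 2.1 = -10.71°C → T = 2.99°C

2.99°C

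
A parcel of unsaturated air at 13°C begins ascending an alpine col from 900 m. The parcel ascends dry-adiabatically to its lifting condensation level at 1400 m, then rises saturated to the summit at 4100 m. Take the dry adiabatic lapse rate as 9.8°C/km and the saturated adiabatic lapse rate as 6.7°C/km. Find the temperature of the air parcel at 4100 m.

-9.99°C

From 900 m to 1400 m (dry): cools by 9.8 × 0.5 = 4.9°C, giving 8.1°C.
From 1400 m to 4100 m (saturated): cools by 6.7 × 2.7 = 18.09°C, giving -9.99°C.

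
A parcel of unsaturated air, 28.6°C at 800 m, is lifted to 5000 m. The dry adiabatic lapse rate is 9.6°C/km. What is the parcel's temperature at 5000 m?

800–5000 m, dry adiabatic: Δz = 4.2 km ⇒ ΔT = -40.32°C; T = -11.72°C

-11.72°C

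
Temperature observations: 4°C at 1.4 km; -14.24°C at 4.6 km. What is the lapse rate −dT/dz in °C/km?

Γ = −ΔT/Δz = (4 − (-14.24)) / (4600 − 1400) m
  = 18.24°C / 3.2 km = 5.7°C/km

5.7°C/km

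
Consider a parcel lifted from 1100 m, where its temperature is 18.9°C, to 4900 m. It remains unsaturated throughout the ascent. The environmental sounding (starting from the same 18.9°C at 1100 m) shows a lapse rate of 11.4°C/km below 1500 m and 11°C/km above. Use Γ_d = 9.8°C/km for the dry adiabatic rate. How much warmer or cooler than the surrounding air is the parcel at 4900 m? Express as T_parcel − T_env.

Parcel:
  1100 → 4900 m (dry, 9.8°C/km): ΔT = -9.8 × 3.8 = -37.24°C → T = -18.34°C
Environment:
  1100 → 1500 m (environment, lower layer, 11.4°C/km): ΔT = -11.4 × 0.4 = -4.56°C → T = 14.34°C
  1500 → 4900 m (environment, upper layer, 11°C/km): ΔT = -11 × 3.4 = -37.4°C → T = -23.06°C
T_parcel − T_env = -18.34 − (-23.06) = +4.72°C

+4.72°C (parcel warmer than environment)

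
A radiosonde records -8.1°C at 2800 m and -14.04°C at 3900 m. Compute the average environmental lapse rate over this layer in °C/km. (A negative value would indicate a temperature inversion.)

Γ = −ΔT/Δz = (-8.1 − (-14.04)) / (3900 − 2800) m
  = 5.94°C / 1.1 km = 5.4°C/km

5.4°C/km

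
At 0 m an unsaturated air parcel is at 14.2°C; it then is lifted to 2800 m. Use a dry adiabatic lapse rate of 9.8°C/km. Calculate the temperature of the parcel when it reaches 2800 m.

-13.24°C

From 0 m to 2800 m (dry adiabatic): cools by 9.8 × 2.8 = 27.44°C, giving -13.24°C.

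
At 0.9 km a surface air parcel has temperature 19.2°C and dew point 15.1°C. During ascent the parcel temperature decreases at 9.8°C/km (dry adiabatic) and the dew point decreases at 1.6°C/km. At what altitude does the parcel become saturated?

T and T_d converge at 9.8 − 1.6 = 8.2°C per km
Height above start = (19.2 − 15.1) / 8.2 = 0.5 km
LCL altitude = 900 m + 500 m = 1400 m

1.4 km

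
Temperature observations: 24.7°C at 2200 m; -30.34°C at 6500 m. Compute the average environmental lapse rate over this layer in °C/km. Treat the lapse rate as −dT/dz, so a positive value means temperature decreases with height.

Γ = −ΔT/Δz = (24.7 − (-30.34)) / (6500 − 2200) m
  = 55.04°C / 4.3 km = 12.8°C/km

12.8°C/km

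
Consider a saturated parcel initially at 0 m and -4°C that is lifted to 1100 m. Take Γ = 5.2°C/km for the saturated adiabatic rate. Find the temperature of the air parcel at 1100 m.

-9.72°C

0–1100 m, saturated adiabatic: Δz = 1.1 km ⇒ ΔT = -5.72°C; T = -9.72°C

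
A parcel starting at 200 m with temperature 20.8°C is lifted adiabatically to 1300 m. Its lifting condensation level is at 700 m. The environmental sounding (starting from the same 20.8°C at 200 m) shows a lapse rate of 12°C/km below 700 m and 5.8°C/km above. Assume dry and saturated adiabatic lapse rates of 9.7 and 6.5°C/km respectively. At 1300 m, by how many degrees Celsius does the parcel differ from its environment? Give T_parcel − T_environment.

+0.73°C (parcel warmer than environment)

Parcel:
  Dry to 700 m: -9.7 × 0.5 km = -4.85°C, so T = 15.95°C.
  Saturated to 1300 m: -6.5 × 0.6 km = -3.9°C, so T = 12.05°C.
Environment:
  Environment, lower layer to 700 m: -12 × 0.5 km = -6°C, so T = 14.8°C.
  Environment, upper layer to 1300 m: -5.8 × 0.6 km = -3.48°C, so T = 11.32°C.
T_parcel − T_env = 12.05 − 11.32 = +0.73°C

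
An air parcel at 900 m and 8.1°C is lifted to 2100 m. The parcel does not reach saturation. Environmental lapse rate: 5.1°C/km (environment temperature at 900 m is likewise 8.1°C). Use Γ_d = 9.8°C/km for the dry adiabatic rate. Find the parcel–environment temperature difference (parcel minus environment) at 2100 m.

-5.64°C (parcel cooler than environment)

Parcel:
  From 900 m to 2100 m (dry): cools by 9.8 × 1.2 = 11.76°C, giving -3.66°C.
Environment:
  From 900 m to 2100 m (environment): cools by 5.1 × 1.2 = 6.12°C, giving 1.98°C.
T_parcel − T_env = -3.66 − 1.98 = -5.64°C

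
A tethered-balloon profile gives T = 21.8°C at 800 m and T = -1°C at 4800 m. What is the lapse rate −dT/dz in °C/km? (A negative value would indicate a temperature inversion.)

Γ = −ΔT/Δz = (21.8 − (-1)) / (4800 − 800) m
  = 22.8°C / 4 km = 5.7°C/km

5.7°C/km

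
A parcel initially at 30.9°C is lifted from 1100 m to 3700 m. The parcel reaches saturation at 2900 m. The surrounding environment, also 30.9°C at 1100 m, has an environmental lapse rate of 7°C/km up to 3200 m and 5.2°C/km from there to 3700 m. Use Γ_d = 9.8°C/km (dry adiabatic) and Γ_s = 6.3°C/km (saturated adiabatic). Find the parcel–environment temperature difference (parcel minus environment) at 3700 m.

-5.38°C (parcel cooler than environment)

Parcel:
  1100 → 2900 m (dry, 9.8°C/km): ΔT = -9.8 × 1.8 = -17.64°C → T = 13.26°C
  2900 → 3700 m (saturated, 6.3°C/km): ΔT = -6.3 × 0.8 = -5.04°C → T = 8.22°C
Environment:
  1100 → 3200 m (environment, lower layer, 7°C/km): ΔT = -7 × 2.1 = -14.7°C → T = 16.2°C
  3200 → 3700 m (environment, upper layer, 5.2°C/km): ΔT = -5.2 × 0.5 = -2.6°C → T = 13.6°C
T_parcel − T_env = 8.22 − 13.6 = -5.38°C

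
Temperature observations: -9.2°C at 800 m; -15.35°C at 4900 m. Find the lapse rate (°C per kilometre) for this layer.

Γ = −ΔT/Δz = (-9.2 − (-15.35)) / (4900 − 800) m
  = 6.15°C / 4.1 km = 1.5°C/km

1.5°C/km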